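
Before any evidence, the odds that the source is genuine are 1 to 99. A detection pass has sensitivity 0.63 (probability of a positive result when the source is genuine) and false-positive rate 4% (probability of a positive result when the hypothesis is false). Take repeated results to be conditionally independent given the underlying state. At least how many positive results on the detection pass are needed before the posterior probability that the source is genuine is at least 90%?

3

Prior odds = 1/99.
Likelihood ratio of a positive result = 0.63/0.04 = 15.75.
Target odds: 0.9 ÷ 0.1 = 9.
Need (1/99) × 15.75ⁿ ≥ 9, i.e. 15.75ⁿ ≥ 891.
15.75² = 248.0625 falls short of 891 but 15.75³ = 3906.984375 reaches it, so n = 3.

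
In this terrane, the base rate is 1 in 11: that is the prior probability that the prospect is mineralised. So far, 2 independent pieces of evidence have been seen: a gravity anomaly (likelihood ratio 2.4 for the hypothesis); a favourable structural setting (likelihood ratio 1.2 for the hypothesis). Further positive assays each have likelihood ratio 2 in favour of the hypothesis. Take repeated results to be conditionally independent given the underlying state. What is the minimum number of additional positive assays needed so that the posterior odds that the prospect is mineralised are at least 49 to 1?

Prior odds = (1/11)/(10/11) = 0.1.
Combined Bayes factor of the evidence already in hand = 2.4 × 1.2 = 2.88.
Odds after that evidence = 0.1 × 2.88 = 0.288.
Target odds = 49.
Need 2ⁿ ≥ 49 ÷ 0.288 = 6125/36.
2⁷ = 128 falls short of 6125/36 but 2⁸ = 256 reaches it, so n = 8.

8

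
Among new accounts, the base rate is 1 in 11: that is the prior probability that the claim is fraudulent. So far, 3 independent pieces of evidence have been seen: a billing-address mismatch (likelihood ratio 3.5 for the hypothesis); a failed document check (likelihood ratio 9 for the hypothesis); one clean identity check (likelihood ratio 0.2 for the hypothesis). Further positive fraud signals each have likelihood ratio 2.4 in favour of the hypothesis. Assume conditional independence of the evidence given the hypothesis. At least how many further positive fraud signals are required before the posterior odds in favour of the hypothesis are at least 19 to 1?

Prior odds = (1/11)/(10/11) = 0.1.
Combined Bayes factor of the evidence already in hand = 3.5 × 9 × 0.2 = 6.3.
Odds after that evidence = 0.1 × 6.3 = 0.63.
Target odds = 19.
Need 2.4ⁿ ≥ 19 ÷ 0.63 = 1900/63.
2.4³ = 13.824 falls short of 1900/63 but 2.4⁴ = 33.1776 reaches it, so n = 4.

4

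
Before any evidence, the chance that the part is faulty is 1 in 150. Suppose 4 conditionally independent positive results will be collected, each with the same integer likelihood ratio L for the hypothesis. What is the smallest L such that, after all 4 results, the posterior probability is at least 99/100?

12

Prior odds = (1/150)/(149/150) = 1/149.
Target odds = 0.99/0.01 = 99.
Need L⁴ ≥ 99 ÷ (1/149) = 14751.
11⁴ = 14641 < 14751 ≤ 20736 = 12⁴, so L = 12.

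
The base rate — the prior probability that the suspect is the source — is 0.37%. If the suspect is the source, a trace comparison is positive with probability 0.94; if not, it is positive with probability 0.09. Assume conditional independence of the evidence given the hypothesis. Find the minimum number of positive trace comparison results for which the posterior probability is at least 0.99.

5

Prior odds = 0.0037/0.9963 = 37/9963.
Likelihood ratio of a positive = 0.94/0.09 = 94/9.
Target odds: 0.99 ÷ 0.01 = 99.
Need (37/9963) × (94/9)ⁿ ≥ 99, i.e. (94/9)ⁿ ≥ 986337/37.
(94/9)⁴ = 78074896/6561 falls short of 986337/37 but (94/9)⁵ ≈124287 reaches it, so n = 5.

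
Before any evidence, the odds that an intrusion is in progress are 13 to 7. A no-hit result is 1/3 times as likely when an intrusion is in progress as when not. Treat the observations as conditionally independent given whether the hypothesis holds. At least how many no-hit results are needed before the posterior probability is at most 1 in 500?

7

Prior odds = 13/7.
Likelihood ratio per no-hit result = 1/3.
Target posterior odds = 0.002/0.998 = 1/499.
Need (13/7) × (1/3)ⁿ ≤ 1/499, i.e. (1/3)ⁿ ≤ 7/6487.
(1/3)⁶ = 1/729 is still above 7/6487 but (1/3)⁷ = 1/2187 is at or below it, so n = 7.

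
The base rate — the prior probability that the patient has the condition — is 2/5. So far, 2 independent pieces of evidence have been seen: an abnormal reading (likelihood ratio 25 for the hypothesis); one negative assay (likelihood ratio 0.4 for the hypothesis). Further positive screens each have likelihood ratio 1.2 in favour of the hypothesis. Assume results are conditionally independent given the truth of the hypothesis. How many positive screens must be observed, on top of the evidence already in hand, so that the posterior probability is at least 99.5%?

Prior odds = 0.4/0.6 = 2/3.
Combined Bayes factor of the evidence already in hand = 25 × 0.4 = 10.
Odds after that evidence = (2/3) × 10 = 20/3.
Target odds = 0.995/0.005 = 199.
Need 1.2ⁿ ≥ 199 ÷ (20/3) = 29.85.
1.2¹⁸ ≈26.6233 falls short of 29.85 but 1.2¹⁹ ≈31.948 reaches it, so n = 19.

19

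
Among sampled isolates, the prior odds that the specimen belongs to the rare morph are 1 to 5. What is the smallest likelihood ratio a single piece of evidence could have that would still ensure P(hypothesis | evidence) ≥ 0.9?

Prior odds = 0.2.
Target odds = 0.9/0.1 = 9.
Required Bayes factor = 9 ÷ 0.2 = 45.

45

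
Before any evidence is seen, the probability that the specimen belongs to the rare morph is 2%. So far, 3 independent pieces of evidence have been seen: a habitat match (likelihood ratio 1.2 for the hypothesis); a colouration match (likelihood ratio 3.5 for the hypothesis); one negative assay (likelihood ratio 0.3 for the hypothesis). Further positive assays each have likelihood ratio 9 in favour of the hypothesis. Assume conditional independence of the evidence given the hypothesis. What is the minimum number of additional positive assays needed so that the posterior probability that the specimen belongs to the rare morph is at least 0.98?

Prior odds = 0.02/0.98 = 1/49.
Combined Bayes factor of the evidence already in hand = 1.2 × 3.5 × 0.3 = 1.26.
Odds after that evidence = (1/49) × 1.26 = 9/350.
Target odds = 0.98/0.02 = 49.
Need 9ⁿ ≥ 49 ÷ (9/350) = 17150/9.
9³ = 729 falls short of 17150/9 but 9⁴ = 6561 reaches it, so n = 4.

4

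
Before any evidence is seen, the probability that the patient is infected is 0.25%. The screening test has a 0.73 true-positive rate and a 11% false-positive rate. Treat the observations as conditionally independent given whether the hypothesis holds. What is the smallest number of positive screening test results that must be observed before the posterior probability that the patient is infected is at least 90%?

Prior odds: 0.0025 ÷ 0.9975 = 1/399.
Likelihood ratio of a positive result = 0.73/0.11 = 73/11.
Target odds: 0.9 ÷ 0.1 = 9.
Need (1/399) × (73/11)ⁿ ≥ 9, i.e. (73/11)ⁿ ≥ 3591.
(73/11)⁴ = 28398241/14641 falls short of 3591 but (73/11)⁵ ≈12872.1 reaches it, so n = 5.

5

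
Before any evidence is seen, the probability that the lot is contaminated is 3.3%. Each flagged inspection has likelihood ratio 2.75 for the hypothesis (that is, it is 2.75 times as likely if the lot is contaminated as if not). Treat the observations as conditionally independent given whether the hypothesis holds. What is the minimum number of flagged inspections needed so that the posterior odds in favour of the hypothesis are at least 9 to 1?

Prior odds: 0.033 ÷ 0.967 = 33/967.
Likelihood ratio per flagged inspection = 2.75.
Target odds = 9.
Require 2.75ⁿ ≥ 9 ÷ (33/967) = 2901/11.
2.75⁵ = 161051/1024 falls short of 2901/11 but 2.75⁶ = 1771561/4096 reaches it, so n = 6.

6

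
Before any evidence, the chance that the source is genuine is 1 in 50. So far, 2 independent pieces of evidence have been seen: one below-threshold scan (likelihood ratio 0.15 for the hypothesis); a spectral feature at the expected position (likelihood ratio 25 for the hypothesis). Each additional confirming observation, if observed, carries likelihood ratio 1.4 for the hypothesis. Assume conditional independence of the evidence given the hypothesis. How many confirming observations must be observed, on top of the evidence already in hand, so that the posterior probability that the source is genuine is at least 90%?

Prior odds = 0.02/0.98 = 1/49.
Combined Bayes factor of the evidence already in hand = 0.15 × 25 = 3.75.
Odds after that evidence = (1/49) × 3.75 = 15/196.
Target odds = 0.9/0.1 = 9.
Need 1.4ⁿ ≥ 9 ÷ (15/196) = 117.6.
1.4¹⁴ ≈111.12 falls short of 117.6 but 1.4¹⁵ ≈155.568 reaches it, so n = 15.

15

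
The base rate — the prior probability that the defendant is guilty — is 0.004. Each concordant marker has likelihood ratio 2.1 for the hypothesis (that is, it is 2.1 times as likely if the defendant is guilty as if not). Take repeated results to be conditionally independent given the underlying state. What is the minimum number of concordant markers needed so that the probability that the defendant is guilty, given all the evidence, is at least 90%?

Prior odds: 0.004 ÷ 0.996 = 1/249.
Likelihood ratio per concordant marker = 2.1.
Target posterior odds = 0.9/0.1 = 9.
Need (1/249) × 2.1ⁿ ≥ 9, i.e. 2.1ⁿ ≥ 2241.
2.1¹⁰ ≈1667.99 falls short of 2241 but 2.1¹¹ ≈3502.78 reaches it, so n = 11.

11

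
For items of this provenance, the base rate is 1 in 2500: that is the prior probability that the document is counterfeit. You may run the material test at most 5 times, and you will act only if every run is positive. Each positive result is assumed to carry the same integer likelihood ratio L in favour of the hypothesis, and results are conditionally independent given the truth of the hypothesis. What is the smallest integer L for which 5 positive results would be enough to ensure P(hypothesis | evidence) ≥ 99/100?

Prior odds = 0.0004/0.9996 = 1/2499.
Target odds = 0.99/0.01 = 99.
Need L⁵ ≥ 99 ÷ (1/2499) = 247401.
11⁵ = 161051 < 247401 ≤ 248832 = 12⁵, so L = 12.

12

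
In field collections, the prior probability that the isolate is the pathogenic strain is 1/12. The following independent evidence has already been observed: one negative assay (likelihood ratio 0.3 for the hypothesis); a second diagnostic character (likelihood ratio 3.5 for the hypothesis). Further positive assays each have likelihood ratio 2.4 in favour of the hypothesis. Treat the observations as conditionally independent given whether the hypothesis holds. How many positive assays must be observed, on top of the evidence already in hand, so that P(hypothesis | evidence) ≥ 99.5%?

Prior odds = (1/12)/(11/12) = 1/11.
Combined Bayes factor of the evidence already in hand = 0.3 × 3.5 = 1.05.
Odds after that evidence = (1/11) × 1.05 = 21/220.
Target odds = 0.995/0.005 = 199.
Need 2.4ⁿ ≥ 199 ÷ (21/220) = 43780/21.
2.4⁸ = 429981696/390625 falls short of 43780/21 but 2.4⁹ ≈2641.81 reaches it, so n = 9.

9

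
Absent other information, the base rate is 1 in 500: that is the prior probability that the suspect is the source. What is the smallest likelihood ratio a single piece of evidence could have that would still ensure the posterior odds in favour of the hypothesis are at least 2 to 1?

Prior odds = 0.002/0.998 = 1/499.
Target odds = 2.
Required Bayes factor = 2 ÷ (1/499) = 998.

998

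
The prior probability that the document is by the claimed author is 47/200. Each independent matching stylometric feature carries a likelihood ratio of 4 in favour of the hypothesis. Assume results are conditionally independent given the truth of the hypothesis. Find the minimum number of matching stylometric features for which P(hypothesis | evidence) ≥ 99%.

Prior odds = 0.235/0.765 = 47/153.
Likelihood ratio per matching stylometric feature = 4.
Target posterior odds = 0.99/0.01 = 99.
Require 4ⁿ ≥ 99 ÷ (47/153) = 15147/47.
4⁴ = 256 falls short of 15147/47 but 4⁵ = 1024 reaches it, so n = 5.

5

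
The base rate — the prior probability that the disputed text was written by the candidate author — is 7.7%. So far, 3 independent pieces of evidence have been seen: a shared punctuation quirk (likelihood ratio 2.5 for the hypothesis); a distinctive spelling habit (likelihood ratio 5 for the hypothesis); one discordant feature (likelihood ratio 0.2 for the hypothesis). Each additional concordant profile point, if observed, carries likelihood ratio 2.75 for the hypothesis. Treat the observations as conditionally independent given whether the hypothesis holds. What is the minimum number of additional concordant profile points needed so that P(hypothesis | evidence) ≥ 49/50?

Prior odds = 0.077/0.923 = 77/923.
Combined Bayes factor of the evidence already in hand = 2.5 × 5 × 0.2 = 2.5.
Odds after that evidence = (77/923) × 2.5 = 385/1846.
Target odds = 0.98/0.02 = 49.
Need 2.75ⁿ ≥ 49 ÷ (385/1846) = 12922/55.
2.75⁵ = 161051/1024 falls short of 12922/55 but 2.75⁶ = 1771561/4096 reaches it, so n = 6.

6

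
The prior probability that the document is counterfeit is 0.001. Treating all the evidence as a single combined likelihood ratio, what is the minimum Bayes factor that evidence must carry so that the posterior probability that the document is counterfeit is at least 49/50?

48951

Prior odds = 0.001/0.999 = 1/999.
Target odds = 0.98/0.02 = 49.
Required Bayes factor = 49 ÷ (1/999) = 48951.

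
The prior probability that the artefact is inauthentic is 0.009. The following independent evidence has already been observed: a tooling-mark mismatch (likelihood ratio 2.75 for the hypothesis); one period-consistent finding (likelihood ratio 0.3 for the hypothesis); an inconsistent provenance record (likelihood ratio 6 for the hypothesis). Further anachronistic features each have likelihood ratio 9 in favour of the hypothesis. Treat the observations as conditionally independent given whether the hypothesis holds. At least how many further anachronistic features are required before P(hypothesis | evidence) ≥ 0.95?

3

Prior odds = 0.009/0.991 = 9/991.
Combined Bayes factor of the evidence already in hand = 2.75 × 0.3 × 6 = 4.95.
Odds after that evidence = (9/991) × 4.95 = 891/19820.
Target odds = 0.95/0.05 = 19.
Need 9ⁿ ≥ 19 ÷ (891/19820) = 376580/891.
9² = 81 falls short of 376580/891 but 9³ = 729 reaches it, so n = 3.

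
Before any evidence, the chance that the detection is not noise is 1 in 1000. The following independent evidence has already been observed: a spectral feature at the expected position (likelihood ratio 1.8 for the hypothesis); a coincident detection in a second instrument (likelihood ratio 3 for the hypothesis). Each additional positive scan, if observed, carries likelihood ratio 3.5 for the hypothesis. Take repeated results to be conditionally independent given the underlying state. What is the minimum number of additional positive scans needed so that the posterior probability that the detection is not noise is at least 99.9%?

10

Prior odds = 0.001/0.999 = 1/999.
Combined Bayes factor of the evidence already in hand = 1.8 × 3 = 5.4.
Odds after that evidence = (1/999) × 5.4 = 1/185.
Target odds = 0.999/0.001 = 999.
Need 3.5ⁿ ≥ 999 ÷ (1/185) = 184815.
3.5⁹ = 40353607/512 falls short of 184815 but 3.5¹⁰ = 282475249/1024 reaches it, so n = 10.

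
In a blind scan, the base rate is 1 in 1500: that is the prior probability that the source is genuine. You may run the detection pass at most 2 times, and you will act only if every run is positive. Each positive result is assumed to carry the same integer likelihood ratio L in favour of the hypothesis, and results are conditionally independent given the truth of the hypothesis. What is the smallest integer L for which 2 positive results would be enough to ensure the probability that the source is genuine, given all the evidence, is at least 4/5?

Prior odds = (1/1500)/(1499/1500) = 1/1499.
Target odds = 0.8/0.2 = 4.
Need L² ≥ 4 ÷ (1/1499) = 5996.
77² = 5929 < 5996 ≤ 6084 = 78², so L = 78.

78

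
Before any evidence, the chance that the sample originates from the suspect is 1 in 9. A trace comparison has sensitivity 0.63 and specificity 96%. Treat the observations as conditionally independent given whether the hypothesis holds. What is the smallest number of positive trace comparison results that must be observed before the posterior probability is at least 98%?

3

Prior odds: (1/9) ÷ (8/9) = 0.125.
False-positive rate = 1 − 0.96 = 0.04; likelihood ratio of a positive = 0.63/0.04 = 15.75.
Target odds: 0.98 ÷ 0.02 = 49.
Require 15.75ⁿ ≥ 49 ÷ 0.125 = 392.
15.75² = 248.0625 falls short of 392 but 15.75³ = 3906.984375 reaches it, so n = 3.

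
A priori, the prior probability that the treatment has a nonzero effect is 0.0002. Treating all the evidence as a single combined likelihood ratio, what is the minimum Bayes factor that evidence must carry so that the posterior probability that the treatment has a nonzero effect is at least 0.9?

44991

Prior odds = 0.0002/0.9998 = 1/4999.
Target odds = 0.9/0.1 = 9.
Required Bayes factor = 9 ÷ (1/4999) = 44991.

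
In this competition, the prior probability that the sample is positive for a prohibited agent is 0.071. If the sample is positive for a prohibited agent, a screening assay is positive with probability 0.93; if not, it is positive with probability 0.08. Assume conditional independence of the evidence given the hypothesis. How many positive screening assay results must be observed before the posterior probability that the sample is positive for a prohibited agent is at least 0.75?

Prior odds: 0.071 ÷ 0.929 = 71/929.
Likelihood ratio of a positive = 0.93/0.08 = 11.625.
Target posterior odds = 0.75/0.25 = 3.
Need (71/929) × 11.625ⁿ ≥ 3, i.e. 11.625ⁿ ≥ 2787/71.
11.625¹ = 11.625 falls short of 2787/71 but 11.625² = 135.140625 reaches it, so n = 2.

2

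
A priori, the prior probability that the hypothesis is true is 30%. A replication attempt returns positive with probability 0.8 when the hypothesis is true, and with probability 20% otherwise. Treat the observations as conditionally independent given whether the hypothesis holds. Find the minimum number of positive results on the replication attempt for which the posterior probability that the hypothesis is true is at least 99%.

Prior odds = 0.3/0.7 = 3/7.
Likelihood ratio of a positive result = 0.8/0.2 = 4.
Target posterior odds = 0.99/0.01 = 99.
Require 4ⁿ ≥ 99 ÷ (3/7) = 231.
4³ = 64 falls short of 231 but 4⁴ = 256 reaches it, so n = 4.

4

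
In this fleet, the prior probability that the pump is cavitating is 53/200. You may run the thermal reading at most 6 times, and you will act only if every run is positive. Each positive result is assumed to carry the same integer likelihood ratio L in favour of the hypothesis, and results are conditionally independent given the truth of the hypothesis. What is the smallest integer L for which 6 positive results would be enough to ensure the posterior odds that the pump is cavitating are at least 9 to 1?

2

Prior odds = 0.265/0.735 = 53/147.
Target odds = 9.
Need L⁶ ≥ 9 ÷ (53/147) = 1323/53.
1⁶ = 1 < 1323/53 ≤ 64 = 2⁶, so L = 2.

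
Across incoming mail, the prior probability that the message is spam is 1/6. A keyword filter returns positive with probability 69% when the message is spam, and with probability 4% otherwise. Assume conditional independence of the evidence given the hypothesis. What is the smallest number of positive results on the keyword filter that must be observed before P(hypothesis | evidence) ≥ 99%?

Prior odds = (1/6)/(5/6) = 0.2.
Likelihood ratio of a positive result = 0.69/0.04 = 17.25.
Target posterior odds = 0.99/0.01 = 99.
Need 0.2 × 17.25ⁿ ≥ 99, i.e. 17.25ⁿ ≥ 495.
17.25² = 297.5625 falls short of 495 but 17.25³ = 5132.953125 reaches it, so n = 3.

3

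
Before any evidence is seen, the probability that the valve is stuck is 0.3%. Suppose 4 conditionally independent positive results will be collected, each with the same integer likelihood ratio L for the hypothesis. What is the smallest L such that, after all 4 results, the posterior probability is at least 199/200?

17

Prior odds = 0.003/0.997 = 3/997.
Target odds = 0.995/0.005 = 199.
Need L⁴ ≥ 199 ÷ (3/997) = 198403/3.
16⁴ = 65536 < 198403/3 ≤ 83521 = 17⁴, so L = 17.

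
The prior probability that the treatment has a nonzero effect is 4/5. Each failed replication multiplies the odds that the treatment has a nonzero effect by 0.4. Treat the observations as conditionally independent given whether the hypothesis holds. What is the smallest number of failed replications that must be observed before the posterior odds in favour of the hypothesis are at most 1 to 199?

Prior odds = 0.8/0.2 = 4.
Likelihood ratio per failed replication = 0.4.
Target odds = 1/199.
Need 4 × 0.4ⁿ ≤ 1/199, i.e. 0.4ⁿ ≤ 1/796.
0.4⁷ = 128/78125 is still above 1/796 but 0.4⁸ = 256/390625 is at or below it, so n = 8.

8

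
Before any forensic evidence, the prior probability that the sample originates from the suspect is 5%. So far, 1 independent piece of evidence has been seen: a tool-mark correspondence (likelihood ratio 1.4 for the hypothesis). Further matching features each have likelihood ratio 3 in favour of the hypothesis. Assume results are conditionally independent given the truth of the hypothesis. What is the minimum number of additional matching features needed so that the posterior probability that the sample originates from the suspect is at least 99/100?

7

Prior odds = 0.05/0.95 = 1/19.
Bayes factor of the evidence already in hand = 1.4.
Odds after that evidence = (1/19) × 1.4 = 7/95.
Target odds = 0.99/0.01 = 99.
Need 3ⁿ ≥ 99 ÷ (7/95) = 9405/7.
3⁶ = 729 falls short of 9405/7 but 3⁷ = 2187 reaches it, so n = 7.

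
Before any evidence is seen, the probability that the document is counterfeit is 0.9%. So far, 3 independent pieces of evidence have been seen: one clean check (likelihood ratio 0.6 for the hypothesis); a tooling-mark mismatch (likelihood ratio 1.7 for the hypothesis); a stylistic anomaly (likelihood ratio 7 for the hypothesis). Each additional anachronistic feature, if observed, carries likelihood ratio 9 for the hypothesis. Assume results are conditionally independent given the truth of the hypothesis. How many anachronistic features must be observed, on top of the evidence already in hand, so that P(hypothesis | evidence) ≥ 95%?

Prior odds = 0.009/0.991 = 9/991.
Combined Bayes factor of the evidence already in hand = 0.6 × 1.7 × 7 = 7.14.
Odds after that evidence = (9/991) × 7.14 = 3213/49550.
Target odds = 0.95/0.05 = 19.
Need 9ⁿ ≥ 19 ÷ (3213/49550) = 941450/3213.
9² = 81 falls short of 941450/3213 but 9³ = 729 reaches it, so n = 3.

3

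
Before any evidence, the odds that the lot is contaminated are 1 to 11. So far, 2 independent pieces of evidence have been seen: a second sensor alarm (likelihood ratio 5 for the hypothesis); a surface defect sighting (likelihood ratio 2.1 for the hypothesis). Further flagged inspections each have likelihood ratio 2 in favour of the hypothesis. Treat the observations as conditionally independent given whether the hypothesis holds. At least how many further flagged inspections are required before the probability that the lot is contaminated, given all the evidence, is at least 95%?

5

Prior odds = 1/11.
Combined Bayes factor of the evidence already in hand = 5 × 2.1 = 10.5.
Odds after that evidence = (1/11) × 10.5 = 21/22.
Target odds = 0.95/0.05 = 19.
Need 2ⁿ ≥ 19 ÷ (21/22) = 418/21.
2⁴ = 16 falls short of 418/21 but 2⁵ = 32 reaches it, so n = 5.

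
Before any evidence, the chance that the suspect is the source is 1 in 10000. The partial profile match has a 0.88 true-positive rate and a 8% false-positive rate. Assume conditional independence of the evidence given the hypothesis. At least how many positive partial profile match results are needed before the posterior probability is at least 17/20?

5

Prior odds: 0.0001 ÷ 0.9999 = 1/9999.
Likelihood ratio of a positive result = 0.88/0.08 = 11.
Target odds: 0.85 ÷ 0.15 = 17/3.
Require 11ⁿ ≥ 17/3 ÷ (1/9999) = 56661.
11⁴ = 14641 falls short of 56661 but 11⁵ = 161051 reaches it, so n = 5.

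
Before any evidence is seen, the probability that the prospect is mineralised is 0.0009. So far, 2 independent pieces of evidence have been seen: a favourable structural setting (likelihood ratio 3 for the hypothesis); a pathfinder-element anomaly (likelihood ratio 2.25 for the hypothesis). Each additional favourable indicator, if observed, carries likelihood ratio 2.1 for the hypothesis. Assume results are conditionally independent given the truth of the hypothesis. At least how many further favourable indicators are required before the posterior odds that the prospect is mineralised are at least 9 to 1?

Prior odds = 0.0009/0.9991 = 9/9991.
Combined Bayes factor of the evidence already in hand = 3 × 2.25 = 6.75.
Odds after that evidence = (9/9991) × 6.75 = 243/39964.
Target odds = 9.
Need 2.1ⁿ ≥ 9 ÷ (243/39964) = 39964/27.
2.1⁹ ≈794.28 falls short of 39964/27 but 2.1¹⁰ ≈1667.99 reaches it, so n = 10.

10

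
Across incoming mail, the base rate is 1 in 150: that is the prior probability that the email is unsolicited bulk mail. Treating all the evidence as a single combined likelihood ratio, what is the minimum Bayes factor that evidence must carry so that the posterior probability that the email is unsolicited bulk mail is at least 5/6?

745

Prior odds = (1/150)/(149/150) = 1/149.
Target odds = (5/6)/(1/6) = 5.
Required Bayes factor = 5 ÷ (1/149) = 745.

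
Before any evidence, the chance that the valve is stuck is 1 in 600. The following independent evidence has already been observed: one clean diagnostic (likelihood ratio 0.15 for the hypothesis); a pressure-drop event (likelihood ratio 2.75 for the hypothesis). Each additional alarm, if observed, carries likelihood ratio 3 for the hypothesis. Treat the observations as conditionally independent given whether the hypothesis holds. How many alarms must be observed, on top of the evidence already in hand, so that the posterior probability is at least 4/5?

Prior odds = (1/600)/(599/600) = 1/599.
Combined Bayes factor of the evidence already in hand = 0.15 × 2.75 = 0.4125.
Odds after that evidence = (1/599) × 0.4125 = 33/47920.
Target odds = 0.8/0.2 = 4.
Need 3ⁿ ≥ 4 ÷ (33/47920) = 191680/33.
3⁷ = 2187 falls short of 191680/33 but 3⁸ = 6561 reaches it, so n = 8.

8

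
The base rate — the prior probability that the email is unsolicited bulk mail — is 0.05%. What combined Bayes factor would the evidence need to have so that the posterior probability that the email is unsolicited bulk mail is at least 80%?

7996

Prior odds = 0.0005/0.9995 = 1/1999.
Target odds = 0.8/0.2 = 4.
Required Bayes factor = 4 ÷ (1/1999) = 7996.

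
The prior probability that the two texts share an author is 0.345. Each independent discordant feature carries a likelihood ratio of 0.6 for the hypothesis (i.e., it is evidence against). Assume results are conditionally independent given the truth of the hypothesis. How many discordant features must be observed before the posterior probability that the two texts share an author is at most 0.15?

3

Prior odds = 0.345/0.655 = 69/131.
Likelihood ratio per discordant feature = 0.6.
Target posterior odds = 0.15/0.85 = 3/17.
Require 0.6ⁿ ≤ 3/17 ÷ (69/131) = 131/391.
0.6² = 0.36 is still above 131/391 but 0.6³ = 0.216 is at or below it, so n = 3.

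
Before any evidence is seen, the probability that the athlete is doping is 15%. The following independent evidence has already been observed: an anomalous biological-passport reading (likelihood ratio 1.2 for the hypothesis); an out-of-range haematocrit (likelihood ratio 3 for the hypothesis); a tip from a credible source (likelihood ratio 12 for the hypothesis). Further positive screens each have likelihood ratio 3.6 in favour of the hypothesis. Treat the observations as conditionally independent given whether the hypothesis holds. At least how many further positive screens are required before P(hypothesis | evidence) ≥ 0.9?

1

Prior odds = 0.15/0.85 = 3/17.
Combined Bayes factor of the evidence already in hand = 1.2 × 3 × 12 = 43.2.
Odds after that evidence = (3/17) × 43.2 = 648/85.
Target odds = 0.9/0.1 = 9.
Need 3.6ⁿ ≥ 9 ÷ (648/85) = 85/72.
3.6¹ = 3.6, which meets the required 85/72; so n = 1.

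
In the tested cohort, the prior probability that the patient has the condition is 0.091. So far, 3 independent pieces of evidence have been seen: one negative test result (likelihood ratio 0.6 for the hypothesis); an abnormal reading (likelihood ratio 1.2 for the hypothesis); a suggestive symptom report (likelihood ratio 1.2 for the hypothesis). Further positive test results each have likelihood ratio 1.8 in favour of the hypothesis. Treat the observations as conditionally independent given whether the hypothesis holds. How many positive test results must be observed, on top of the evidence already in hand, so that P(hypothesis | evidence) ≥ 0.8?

7

Prior odds = 0.091/0.909 = 91/909.
Combined Bayes factor of the evidence already in hand = 0.6 × 1.2 × 1.2 = 0.864.
Odds after that evidence = (91/909) × 0.864 = 1092/12625.
Target odds = 0.8/0.2 = 4.
Need 1.8ⁿ ≥ 4 ÷ (1092/12625) = 12625/273.
1.8⁶ = 531441/15625 falls short of 12625/273 but 1.8⁷ = 4782969/78125 reaches it, so n = 7.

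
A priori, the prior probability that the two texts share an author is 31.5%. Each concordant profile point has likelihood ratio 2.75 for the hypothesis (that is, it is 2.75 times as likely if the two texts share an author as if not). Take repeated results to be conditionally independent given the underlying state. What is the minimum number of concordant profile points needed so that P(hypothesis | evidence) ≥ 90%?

Prior odds = 0.315/0.685 = 63/137.
Likelihood ratio per concordant profile point = 2.75.
Target odds: 0.9 ÷ 0.1 = 9.
Require 2.75ⁿ ≥ 9 ÷ (63/137) = 137/7.
2.75² = 7.5625 falls short of 137/7 but 2.75³ = 20.796875 reaches it, so n = 3.

3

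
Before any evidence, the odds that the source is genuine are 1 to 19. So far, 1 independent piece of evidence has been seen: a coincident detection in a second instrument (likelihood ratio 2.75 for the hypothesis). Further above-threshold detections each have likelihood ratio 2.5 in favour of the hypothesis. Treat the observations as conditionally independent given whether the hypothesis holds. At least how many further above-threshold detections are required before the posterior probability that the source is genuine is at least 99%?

Prior odds = 1/19.
Bayes factor of the evidence already in hand = 2.75.
Odds after that evidence = (1/19) × 2.75 = 11/76.
Target odds = 0.99/0.01 = 99.
Need 2.5ⁿ ≥ 99 ÷ (11/76) = 684.
2.5⁷ = 610.3515625 falls short of 684 but 2.5⁸ = 390625/256 reaches it, so n = 8.

8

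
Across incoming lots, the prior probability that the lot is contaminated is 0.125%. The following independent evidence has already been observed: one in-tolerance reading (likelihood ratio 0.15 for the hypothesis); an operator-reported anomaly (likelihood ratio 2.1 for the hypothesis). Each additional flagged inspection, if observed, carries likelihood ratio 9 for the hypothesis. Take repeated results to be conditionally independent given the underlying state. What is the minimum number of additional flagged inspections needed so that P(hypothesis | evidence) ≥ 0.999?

Prior odds = 0.00125/0.99875 = 1/799.
Combined Bayes factor of the evidence already in hand = 0.15 × 2.1 = 0.315.
Odds after that evidence = (1/799) × 0.315 = 63/159800.
Target odds = 0.999/0.001 = 999.
Need 9ⁿ ≥ 999 ÷ (63/159800) = 17737800/7.
9⁶ = 531441 falls short of 17737800/7 but 9⁷ = 4782969 reaches it, so n = 7.

7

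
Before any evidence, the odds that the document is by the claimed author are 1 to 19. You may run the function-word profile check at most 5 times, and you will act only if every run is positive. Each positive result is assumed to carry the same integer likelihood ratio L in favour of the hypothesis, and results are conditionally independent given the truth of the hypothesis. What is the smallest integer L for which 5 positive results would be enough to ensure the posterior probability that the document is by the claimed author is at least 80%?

3

Prior odds = 1/19.
Target odds = 0.8/0.2 = 4.
Need L⁵ ≥ 4 ÷ (1/19) = 76.
2⁵ = 32 < 76 ≤ 243 = 3⁵, so L = 3.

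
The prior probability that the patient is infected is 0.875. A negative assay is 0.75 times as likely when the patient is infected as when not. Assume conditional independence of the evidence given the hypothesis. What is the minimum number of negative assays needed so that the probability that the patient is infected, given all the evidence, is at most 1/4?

11

Prior odds = 0.875/0.125 = 7.
Likelihood ratio per negative assay = 0.75.
Target odds: 0.25 ÷ 0.75 = 1/3.
Require 0.75ⁿ ≤ 1/3 ÷ 7 = 1/21.
0.75¹⁰ = 59049/1048576 is still above 1/21 but 0.75¹¹ = 177147/4194304 is at or below it, so n = 11.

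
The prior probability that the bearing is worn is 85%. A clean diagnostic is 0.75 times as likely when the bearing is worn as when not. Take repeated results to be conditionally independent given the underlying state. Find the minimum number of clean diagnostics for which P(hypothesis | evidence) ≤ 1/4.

Prior odds: 0.85 ÷ 0.15 = 17/3.
Likelihood ratio per clean diagnostic = 0.75.
Target posterior odds = 0.25/0.75 = 1/3.
Require 0.75ⁿ ≤ 1/3 ÷ (17/3) = 1/17.
0.75⁹ = 19683/262144 is still above 1/17 but 0.75¹⁰ = 59049/1048576 is at or below it, so n = 10.

10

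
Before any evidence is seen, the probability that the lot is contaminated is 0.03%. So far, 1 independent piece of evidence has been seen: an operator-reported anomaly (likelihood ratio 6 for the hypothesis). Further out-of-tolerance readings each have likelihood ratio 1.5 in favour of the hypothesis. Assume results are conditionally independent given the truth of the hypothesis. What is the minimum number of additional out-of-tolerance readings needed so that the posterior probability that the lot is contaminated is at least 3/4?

Prior odds = 0.0003/0.9997 = 3/9997.
Bayes factor of the evidence already in hand = 6.
Odds after that evidence = (3/9997) × 6 = 18/9997.
Target odds = 0.75/0.25 = 3.
Need 1.5ⁿ ≥ 3 ÷ (18/9997) = 9997/6.
1.5¹⁸ = 387420489/262144 falls short of 9997/6 but 1.5¹⁹ ≈2216.84 reaches it, so n = 19.

19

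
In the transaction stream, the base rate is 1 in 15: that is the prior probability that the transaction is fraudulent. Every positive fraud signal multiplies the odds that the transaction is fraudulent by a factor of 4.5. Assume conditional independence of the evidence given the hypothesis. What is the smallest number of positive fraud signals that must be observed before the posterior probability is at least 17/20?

Prior odds = (1/15)/(14/15) = 1/14.
Likelihood ratio per positive fraud signal = 4.5.
Target odds: 0.85 ÷ 0.15 = 17/3.
Require 4.5ⁿ ≥ 17/3 ÷ (1/14) = 238/3.
4.5² = 20.25 falls short of 238/3 but 4.5³ = 91.125 reaches it, so n = 3.

3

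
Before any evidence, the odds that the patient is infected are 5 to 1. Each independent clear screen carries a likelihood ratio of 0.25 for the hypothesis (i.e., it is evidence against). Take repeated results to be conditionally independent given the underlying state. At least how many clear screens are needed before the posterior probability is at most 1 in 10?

3

Prior odds = 5.
Likelihood ratio per clear screen = 0.25.
Target posterior odds = 0.1/0.9 = 1/9.
Require 0.25ⁿ ≤ 1/9 ÷ 5 = 1/45.
0.25² = 0.0625 is still above 1/45 but 0.25³ = 0.015625 is at or below it, so n = 3.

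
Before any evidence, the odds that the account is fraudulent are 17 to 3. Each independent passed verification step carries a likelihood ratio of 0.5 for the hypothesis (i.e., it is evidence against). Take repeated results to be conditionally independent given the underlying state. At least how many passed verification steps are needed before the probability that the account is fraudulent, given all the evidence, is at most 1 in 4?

Prior odds = 17/3.
Likelihood ratio per passed verification step = 0.5.
Target odds: 0.25 ÷ 0.75 = 1/3.
Require 0.5ⁿ ≤ 1/3 ÷ (17/3) = 1/17.
0.5⁴ = 0.0625 is still above 1/17 but 0.5⁵ = 0.03125 is at or below it, so n = 5.

5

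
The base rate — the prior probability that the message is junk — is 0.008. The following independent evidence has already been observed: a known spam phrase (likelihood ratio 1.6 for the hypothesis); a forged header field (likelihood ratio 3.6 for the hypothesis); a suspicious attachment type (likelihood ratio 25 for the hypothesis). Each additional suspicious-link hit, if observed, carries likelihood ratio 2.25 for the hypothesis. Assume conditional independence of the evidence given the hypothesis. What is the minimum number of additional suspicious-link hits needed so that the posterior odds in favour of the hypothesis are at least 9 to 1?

3

Prior odds = 0.008/0.992 = 1/124.
Combined Bayes factor of the evidence already in hand = 1.6 × 3.6 × 25 = 144.
Odds after that evidence = (1/124) × 144 = 36/31.
Target odds = 9.
Need 2.25ⁿ ≥ 9 ÷ (36/31) = 7.75.
2.25² = 5.0625 falls short of 7.75 but 2.25³ = 11.390625 reaches it, so n = 3.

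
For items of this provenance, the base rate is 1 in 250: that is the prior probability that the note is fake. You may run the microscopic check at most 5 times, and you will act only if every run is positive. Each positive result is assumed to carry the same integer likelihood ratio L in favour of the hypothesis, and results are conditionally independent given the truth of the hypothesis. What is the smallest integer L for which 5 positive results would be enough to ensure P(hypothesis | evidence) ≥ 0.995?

9

Prior odds = 0.004/0.996 = 1/249.
Target odds = 0.995/0.005 = 199.
Need L⁵ ≥ 199 ÷ (1/249) = 49551.
8⁵ = 32768 < 49551 ≤ 59049 = 9⁵, so L = 9.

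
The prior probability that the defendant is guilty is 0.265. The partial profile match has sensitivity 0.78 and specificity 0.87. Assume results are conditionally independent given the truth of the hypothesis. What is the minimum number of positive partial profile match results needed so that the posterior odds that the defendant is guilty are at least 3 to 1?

2

Prior odds = 0.265/0.735 = 53/147.
False-positive rate = 1 − 0.87 = 0.13; likelihood ratio of a positive = 0.78/0.13 = 6.
Target odds = 3.
Require 6ⁿ ≥ 3 ÷ (53/147) = 441/53.
6¹ = 6 falls short of 441/53 but 6² = 36 reaches it, so n = 2.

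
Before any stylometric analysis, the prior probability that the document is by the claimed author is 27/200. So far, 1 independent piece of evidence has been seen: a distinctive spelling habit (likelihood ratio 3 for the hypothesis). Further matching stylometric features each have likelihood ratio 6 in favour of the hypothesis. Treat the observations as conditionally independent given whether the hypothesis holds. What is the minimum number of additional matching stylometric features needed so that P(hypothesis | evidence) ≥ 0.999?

Prior odds = 0.135/0.865 = 27/173.
Bayes factor of the evidence already in hand = 3.
Odds after that evidence = (27/173) × 3 = 81/173.
Target odds = 0.999/0.001 = 999.
Need 6ⁿ ≥ 999 ÷ (81/173) = 6401/3.
6⁴ = 1296 falls short of 6401/3 but 6⁵ = 7776 reaches it, so n = 5.

5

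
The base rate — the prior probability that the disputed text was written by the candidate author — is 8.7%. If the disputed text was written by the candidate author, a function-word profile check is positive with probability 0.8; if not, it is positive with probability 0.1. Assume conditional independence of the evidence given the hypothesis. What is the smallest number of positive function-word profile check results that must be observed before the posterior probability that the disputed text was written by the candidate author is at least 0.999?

5

Prior odds = 0.087/0.913 = 87/913.
Likelihood ratio of a positive = 0.8/0.1 = 8.
Target odds: 0.999 ÷ 0.001 = 999.
Require 8ⁿ ≥ 999 ÷ (87/913) = 304029/29.
8⁴ = 4096 falls short of 304029/29 but 8⁵ = 32768 reaches it, so n = 5.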